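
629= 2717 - 2088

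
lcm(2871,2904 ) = 252648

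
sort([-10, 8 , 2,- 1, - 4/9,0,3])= [-10,  -  1,- 4/9,0, 2, 3,8]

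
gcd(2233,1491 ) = 7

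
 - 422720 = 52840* ( - 8) 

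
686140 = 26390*26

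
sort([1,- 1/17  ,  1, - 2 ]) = [- 2, - 1/17 , 1, 1 ] 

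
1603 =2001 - 398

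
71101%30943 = 9215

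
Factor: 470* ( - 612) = -2^3*3^2 * 5^1*17^1*47^1 = - 287640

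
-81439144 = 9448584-90887728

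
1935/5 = 387  =  387.00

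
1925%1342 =583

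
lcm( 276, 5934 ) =11868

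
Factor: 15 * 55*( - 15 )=- 12375  =  -3^2 * 5^3 * 11^1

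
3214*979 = 3146506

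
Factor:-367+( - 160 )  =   - 527 = -17^1*31^1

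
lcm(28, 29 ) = 812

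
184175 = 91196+92979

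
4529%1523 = 1483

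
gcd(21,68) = 1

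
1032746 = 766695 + 266051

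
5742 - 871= 4871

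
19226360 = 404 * 47590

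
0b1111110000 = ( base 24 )1I0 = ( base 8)1760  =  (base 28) 180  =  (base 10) 1008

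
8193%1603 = 178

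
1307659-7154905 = - 5847246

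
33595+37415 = 71010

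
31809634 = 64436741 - 32627107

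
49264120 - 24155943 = 25108177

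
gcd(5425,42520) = 5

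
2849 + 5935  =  8784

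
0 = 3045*0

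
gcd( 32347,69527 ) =1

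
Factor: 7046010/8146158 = 3^1*5^1*29^( -1 )*  79^1*991^1*46817^(-1)=1174335/1357693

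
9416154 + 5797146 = 15213300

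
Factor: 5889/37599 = 13/83=13^1 *83^( - 1) 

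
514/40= 257/20=12.85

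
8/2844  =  2/711= 0.00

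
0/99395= 0=0.00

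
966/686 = 69/49 = 1.41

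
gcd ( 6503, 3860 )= 1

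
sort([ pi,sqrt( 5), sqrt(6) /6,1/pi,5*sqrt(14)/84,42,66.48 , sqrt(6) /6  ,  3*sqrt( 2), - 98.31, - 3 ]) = [-98.31, - 3,5 * sqrt ( 14 )/84,  1/pi,sqrt(6) /6,  sqrt(6)/6, sqrt (5), pi, 3*sqrt( 2), 42, 66.48]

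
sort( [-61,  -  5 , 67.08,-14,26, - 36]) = [-61, - 36,  -  14, - 5,26, 67.08]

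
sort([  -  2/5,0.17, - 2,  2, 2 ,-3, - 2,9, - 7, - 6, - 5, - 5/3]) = [ - 7, - 6, -5, - 3, - 2,-2, - 5/3,-2/5,0.17,2,  2, 9] 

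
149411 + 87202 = 236613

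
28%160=28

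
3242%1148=946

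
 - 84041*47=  - 3949927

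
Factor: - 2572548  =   - 2^2*3^1 *11^1*19489^1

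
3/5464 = 3/5464 = 0.00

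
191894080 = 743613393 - 551719313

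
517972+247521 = 765493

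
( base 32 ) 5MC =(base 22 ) c16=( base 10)5836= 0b1011011001100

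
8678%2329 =1691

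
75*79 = 5925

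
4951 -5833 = -882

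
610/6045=122/1209 = 0.10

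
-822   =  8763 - 9585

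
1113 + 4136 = 5249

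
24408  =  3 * 8136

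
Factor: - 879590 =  - 2^1*5^1*87959^1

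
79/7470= 79/7470 = 0.01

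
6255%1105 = 730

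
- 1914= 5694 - 7608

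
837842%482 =126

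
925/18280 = 185/3656=0.05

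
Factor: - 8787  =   - 3^1*29^1*101^1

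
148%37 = 0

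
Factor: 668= 2^2*167^1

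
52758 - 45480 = 7278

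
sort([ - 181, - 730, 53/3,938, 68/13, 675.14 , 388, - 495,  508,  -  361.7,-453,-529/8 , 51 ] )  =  [-730,-495,-453, - 361.7 , - 181,-529/8  ,  68/13, 53/3,51  ,  388, 508, 675.14,938 ]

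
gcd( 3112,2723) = 389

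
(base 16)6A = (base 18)5G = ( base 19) 5B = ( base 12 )8A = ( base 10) 106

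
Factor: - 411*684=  - 281124 = - 2^2*3^3*19^1*137^1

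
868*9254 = 8032472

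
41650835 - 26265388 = 15385447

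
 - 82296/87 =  - 27432/29= - 945.93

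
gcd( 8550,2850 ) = 2850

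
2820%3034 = 2820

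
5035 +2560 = 7595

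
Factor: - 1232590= - 2^1*5^1*123259^1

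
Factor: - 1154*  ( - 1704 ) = 2^4*3^1*71^1 * 577^1 = 1966416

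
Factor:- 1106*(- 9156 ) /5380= 2531634/1345 = 2^1 * 3^1*5^( - 1)*7^2*79^1* 109^1 *269^( - 1) 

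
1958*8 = 15664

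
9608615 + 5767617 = 15376232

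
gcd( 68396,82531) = 1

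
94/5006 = 47/2503 = 0.02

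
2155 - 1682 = 473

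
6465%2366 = 1733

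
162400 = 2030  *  80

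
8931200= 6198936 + 2732264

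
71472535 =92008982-20536447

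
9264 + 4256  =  13520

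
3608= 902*4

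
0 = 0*9829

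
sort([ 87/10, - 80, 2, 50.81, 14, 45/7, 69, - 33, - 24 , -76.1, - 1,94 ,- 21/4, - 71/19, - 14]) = [ - 80  , - 76.1, - 33, - 24, - 14, - 21/4, - 71/19, - 1,2, 45/7, 87/10,  14,50.81,69 , 94] 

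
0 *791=0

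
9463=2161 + 7302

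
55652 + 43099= 98751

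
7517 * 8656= 65067152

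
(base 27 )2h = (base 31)29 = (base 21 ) 38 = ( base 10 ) 71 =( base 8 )107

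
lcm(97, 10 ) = 970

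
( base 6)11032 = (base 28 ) 1qk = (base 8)2774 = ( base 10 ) 1532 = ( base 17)552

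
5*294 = 1470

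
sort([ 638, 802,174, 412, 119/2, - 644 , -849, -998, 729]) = [ - 998,-849,-644, 119/2, 174 , 412, 638, 729, 802] 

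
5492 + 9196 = 14688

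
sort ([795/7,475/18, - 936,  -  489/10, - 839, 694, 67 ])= [ - 936,-839, - 489/10, 475/18, 67,795/7, 694 ] 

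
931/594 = 1+337/594 = 1.57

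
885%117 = 66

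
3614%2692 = 922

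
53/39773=53/39773=0.00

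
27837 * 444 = 12359628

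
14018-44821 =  - 30803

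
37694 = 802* 47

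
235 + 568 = 803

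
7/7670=7/7670  =  0.00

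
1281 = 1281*1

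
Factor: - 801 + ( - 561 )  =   - 1362 =- 2^1*3^1*227^1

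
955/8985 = 191/1797 = 0.11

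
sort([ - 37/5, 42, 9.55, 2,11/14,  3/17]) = [ - 37/5, 3/17, 11/14,2, 9.55,42 ]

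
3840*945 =3628800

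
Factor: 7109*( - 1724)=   -  2^2 * 431^1*7109^1 = - 12255916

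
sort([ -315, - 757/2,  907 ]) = [ -757/2, - 315, 907 ] 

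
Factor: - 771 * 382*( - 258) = 75986676 = 2^2*3^2*43^1*191^1*257^1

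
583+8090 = 8673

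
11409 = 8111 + 3298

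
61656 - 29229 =32427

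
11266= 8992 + 2274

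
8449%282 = 271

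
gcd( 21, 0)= 21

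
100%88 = 12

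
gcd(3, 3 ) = 3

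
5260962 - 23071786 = -17810824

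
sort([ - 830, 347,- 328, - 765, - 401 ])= [  -  830 ,  -  765,  -  401,-328, 347] 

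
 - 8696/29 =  - 300+ 4/29 = - 299.86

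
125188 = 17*7364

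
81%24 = 9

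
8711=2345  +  6366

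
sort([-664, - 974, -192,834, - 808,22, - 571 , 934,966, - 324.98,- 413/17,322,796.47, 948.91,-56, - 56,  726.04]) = [-974,  -  808,-664, -571,-324.98, -192, - 56, - 56, -413/17, 22, 322,726.04,796.47, 834,  934 , 948.91,966]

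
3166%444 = 58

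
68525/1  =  68525 = 68525.00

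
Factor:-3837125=-5^3*30697^1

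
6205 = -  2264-- 8469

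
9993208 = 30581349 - 20588141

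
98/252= 7/18 = 0.39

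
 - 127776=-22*5808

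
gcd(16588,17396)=4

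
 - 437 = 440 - 877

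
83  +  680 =763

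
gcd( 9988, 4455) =11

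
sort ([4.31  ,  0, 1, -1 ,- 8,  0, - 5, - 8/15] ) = [  -  8, - 5, - 1 ,  -  8/15 , 0, 0,1, 4.31 ] 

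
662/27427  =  662/27427=0.02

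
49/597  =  49/597= 0.08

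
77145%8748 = 7161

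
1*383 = 383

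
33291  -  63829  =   - 30538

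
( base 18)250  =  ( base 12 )516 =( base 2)1011100010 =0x2E2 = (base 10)738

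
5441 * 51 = 277491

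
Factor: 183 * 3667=3^1 *19^1*61^1*193^1 = 671061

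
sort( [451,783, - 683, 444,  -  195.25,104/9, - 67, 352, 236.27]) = [ - 683, - 195.25, - 67, 104/9,  236.27,352  ,  444, 451 , 783]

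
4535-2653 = 1882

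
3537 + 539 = 4076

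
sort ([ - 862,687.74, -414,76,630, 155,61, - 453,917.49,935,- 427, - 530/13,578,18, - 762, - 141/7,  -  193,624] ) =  [ - 862, -762,-453, - 427,-414, - 193,- 530/13, - 141/7,  18, 61,76, 155,  578,624, 630,687.74,917.49 , 935] 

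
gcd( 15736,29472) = 8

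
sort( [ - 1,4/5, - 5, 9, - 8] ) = [ - 8, - 5, - 1, 4/5, 9 ]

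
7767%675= 342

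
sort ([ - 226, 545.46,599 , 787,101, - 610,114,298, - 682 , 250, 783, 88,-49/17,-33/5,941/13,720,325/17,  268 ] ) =[  -  682,-610, - 226, - 33/5, - 49/17,  325/17 , 941/13 , 88,101,114, 250,268,298 , 545.46,599,720,783,787]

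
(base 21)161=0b1000111000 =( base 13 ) 349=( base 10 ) 568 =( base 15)27D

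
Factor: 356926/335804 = 997/938 = 2^( - 1)*7^( - 1 )*67^( - 1 )*997^1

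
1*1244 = 1244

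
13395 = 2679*5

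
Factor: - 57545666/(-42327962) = 28772833/21163981=21163981^ (-1 )*28772833^1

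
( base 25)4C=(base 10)112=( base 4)1300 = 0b1110000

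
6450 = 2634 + 3816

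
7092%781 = 63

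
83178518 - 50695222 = 32483296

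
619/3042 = 619/3042 =0.20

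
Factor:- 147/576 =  - 2^(  -  6 )*3^( - 1 )*7^2= -  49/192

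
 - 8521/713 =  - 12+35/713=- 11.95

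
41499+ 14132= 55631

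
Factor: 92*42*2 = 7728 =2^4*3^1*7^1*23^1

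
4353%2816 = 1537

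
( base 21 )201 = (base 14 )471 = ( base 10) 883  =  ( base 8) 1563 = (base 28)13F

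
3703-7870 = -4167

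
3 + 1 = 4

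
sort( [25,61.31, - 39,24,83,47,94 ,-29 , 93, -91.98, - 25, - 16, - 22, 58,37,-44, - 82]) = [ - 91.98, - 82,- 44, - 39, - 29, - 25, - 22,-16,24,25 , 37, 47, 58,61.31,83, 93,94]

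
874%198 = 82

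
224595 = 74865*3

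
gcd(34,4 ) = 2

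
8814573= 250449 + 8564124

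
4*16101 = 64404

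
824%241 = 101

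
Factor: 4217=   4217^1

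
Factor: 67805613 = 3^3 *2511319^1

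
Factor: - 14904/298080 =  - 2^ (  -  2)*5^( - 1)  =  -  1/20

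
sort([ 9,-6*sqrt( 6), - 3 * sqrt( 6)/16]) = [  -  6*sqrt(6), - 3*sqrt(6) /16,9]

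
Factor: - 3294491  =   - 3294491^1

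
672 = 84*8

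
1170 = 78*15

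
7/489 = 7/489 = 0.01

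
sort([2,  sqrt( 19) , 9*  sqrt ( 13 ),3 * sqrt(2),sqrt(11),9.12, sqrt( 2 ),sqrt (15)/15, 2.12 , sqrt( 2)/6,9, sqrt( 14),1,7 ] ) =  [sqrt(2)/6,sqrt( 15)/15,1, sqrt( 2 ),2, 2.12, sqrt( 11 ),sqrt( 14 ),3*sqrt( 2),sqrt(19 ),7,9,9.12,9*sqrt( 13 ) ] 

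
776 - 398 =378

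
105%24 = 9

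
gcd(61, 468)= 1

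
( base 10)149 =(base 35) 49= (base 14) a9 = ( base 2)10010101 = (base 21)72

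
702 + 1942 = 2644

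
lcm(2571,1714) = 5142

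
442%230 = 212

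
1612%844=768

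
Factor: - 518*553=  - 2^1*7^2 * 37^1*79^1 = - 286454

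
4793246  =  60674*79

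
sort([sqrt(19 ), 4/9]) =[ 4/9, sqrt(19)]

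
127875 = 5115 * 25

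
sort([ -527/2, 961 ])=[ - 527/2, 961 ]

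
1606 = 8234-6628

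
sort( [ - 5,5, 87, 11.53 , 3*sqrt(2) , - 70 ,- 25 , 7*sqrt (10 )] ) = [ - 70, - 25, - 5, 3 *sqrt( 2),5, 11.53,7*sqrt( 10) , 87 ]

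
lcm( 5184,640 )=51840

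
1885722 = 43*43854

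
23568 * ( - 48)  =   - 1131264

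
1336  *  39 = 52104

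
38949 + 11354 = 50303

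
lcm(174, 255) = 14790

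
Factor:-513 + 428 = -85 = - 5^1 * 17^1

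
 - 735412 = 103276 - 838688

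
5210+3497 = 8707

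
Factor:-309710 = - 2^1*5^1 * 30971^1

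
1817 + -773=1044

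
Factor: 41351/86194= 2^(-1)*71^(-1) * 607^(-1)*41351^1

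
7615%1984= 1663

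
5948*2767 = 16458116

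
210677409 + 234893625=445571034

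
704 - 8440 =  - 7736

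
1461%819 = 642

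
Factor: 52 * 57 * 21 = 2^2 * 3^2*7^1*13^1*19^1 = 62244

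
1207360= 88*13720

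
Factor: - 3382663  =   - 3382663^1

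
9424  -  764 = 8660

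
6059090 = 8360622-2301532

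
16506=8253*2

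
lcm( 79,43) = 3397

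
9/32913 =1/3657  =  0.00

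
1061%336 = 53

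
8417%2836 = 2745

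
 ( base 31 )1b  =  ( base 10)42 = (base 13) 33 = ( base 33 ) 19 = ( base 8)52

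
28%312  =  28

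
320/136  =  2 + 6/17= 2.35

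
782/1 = 782 =782.00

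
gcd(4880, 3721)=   61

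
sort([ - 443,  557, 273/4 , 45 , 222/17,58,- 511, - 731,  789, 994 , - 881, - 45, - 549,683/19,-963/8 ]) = [-881, - 731, - 549, - 511,-443,-963/8,  -  45,222/17, 683/19,45,  58,273/4,  557 , 789 , 994]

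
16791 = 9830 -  - 6961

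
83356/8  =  20839/2 = 10419.50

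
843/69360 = 281/23120  =  0.01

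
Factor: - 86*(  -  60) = 5160= 2^3*3^1*5^1*43^1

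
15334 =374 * 41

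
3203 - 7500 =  - 4297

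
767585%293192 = 181201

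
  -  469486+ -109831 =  - 579317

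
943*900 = 848700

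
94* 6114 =574716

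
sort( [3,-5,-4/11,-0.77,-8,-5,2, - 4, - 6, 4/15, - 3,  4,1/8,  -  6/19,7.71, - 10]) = [ - 10,  -  8,-6,-5, - 5,-4, - 3, -0.77, - 4/11, - 6/19,  1/8,4/15,2, 3 , 4,7.71 ] 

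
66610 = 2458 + 64152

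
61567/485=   61567/485  =  126.94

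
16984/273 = 16984/273 = 62.21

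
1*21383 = 21383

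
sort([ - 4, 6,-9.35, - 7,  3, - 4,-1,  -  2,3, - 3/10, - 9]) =[ - 9.35 , - 9, - 7,  -  4, -4, - 2, - 1, - 3/10,3,3, 6 ]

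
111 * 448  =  49728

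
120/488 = 15/61= 0.25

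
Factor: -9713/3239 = -11^1*41^( - 1 )*79^( - 1 )*883^1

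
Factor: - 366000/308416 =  - 375/316  =  -  2^( - 2) * 3^1 * 5^3*79^( - 1)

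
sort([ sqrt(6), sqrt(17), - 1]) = [ - 1, sqrt(6 ), sqrt(17 )]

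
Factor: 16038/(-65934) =  -  3^2*37^( - 1) = -  9/37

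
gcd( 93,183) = 3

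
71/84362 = 71/84362 = 0.00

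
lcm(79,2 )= 158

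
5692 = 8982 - 3290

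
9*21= 189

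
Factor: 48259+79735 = 2^1 * 63997^1=127994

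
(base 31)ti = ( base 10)917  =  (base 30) 10h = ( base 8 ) 1625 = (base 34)QX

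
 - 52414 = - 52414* 1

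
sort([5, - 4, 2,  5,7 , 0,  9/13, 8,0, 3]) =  [ - 4,0,  0, 9/13  ,  2,  3,5,5,  7,  8]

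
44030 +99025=143055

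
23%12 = 11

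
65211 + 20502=85713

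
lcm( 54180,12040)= 108360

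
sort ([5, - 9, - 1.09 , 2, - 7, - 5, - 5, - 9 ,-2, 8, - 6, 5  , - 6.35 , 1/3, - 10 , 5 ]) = [-10, - 9, - 9, - 7 , - 6.35, - 6 , - 5, - 5, - 2,-1.09 , 1/3 , 2, 5, 5,  5, 8]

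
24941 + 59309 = 84250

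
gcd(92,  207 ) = 23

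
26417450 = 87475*302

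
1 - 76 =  - 75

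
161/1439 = 161/1439= 0.11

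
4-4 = 0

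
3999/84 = 1333/28 = 47.61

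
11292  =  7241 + 4051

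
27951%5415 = 876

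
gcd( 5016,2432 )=152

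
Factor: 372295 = 5^1*7^1*11^1*967^1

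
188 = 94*2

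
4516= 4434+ 82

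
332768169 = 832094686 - 499326517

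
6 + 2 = 8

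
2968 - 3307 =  - 339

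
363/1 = 363 =363.00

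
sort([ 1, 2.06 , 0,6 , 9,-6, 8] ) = [ -6, 0,  1, 2.06,  6,8, 9 ] 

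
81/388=81/388 =0.21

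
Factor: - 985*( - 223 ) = 5^1*197^1*223^1 = 219655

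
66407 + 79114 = 145521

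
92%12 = 8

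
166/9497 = 166/9497 = 0.02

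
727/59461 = 727/59461 = 0.01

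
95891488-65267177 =30624311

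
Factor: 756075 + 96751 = 2^1 * 13^1*32801^1= 852826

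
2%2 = 0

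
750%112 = 78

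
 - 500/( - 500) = 1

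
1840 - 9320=- 7480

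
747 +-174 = 573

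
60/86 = 30/43  =  0.70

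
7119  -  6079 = 1040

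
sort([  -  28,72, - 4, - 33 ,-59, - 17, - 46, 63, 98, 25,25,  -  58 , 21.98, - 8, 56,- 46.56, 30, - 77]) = [-77, - 59  , - 58, - 46.56, - 46, - 33, - 28, - 17, - 8, - 4, 21.98,25, 25, 30,56, 63 , 72, 98]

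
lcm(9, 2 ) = 18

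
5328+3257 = 8585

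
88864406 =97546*911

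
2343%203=110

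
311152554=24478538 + 286674016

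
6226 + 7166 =13392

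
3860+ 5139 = 8999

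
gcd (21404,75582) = 2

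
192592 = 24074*8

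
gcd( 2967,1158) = 3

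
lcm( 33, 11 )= 33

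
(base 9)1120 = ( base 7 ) 2262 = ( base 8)1474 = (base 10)828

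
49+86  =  135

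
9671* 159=1537689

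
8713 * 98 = 853874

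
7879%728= 599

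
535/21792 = 535/21792 = 0.02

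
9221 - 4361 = 4860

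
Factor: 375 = 3^1*5^3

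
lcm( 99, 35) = 3465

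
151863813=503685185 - 351821372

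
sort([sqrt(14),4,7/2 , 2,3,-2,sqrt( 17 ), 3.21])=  [-2,2,3,3.21,7/2,sqrt (14), 4,sqrt (17)] 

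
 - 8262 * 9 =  -74358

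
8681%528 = 233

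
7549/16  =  7549/16= 471.81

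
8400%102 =36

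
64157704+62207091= 126364795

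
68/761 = 68/761 = 0.09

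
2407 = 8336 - 5929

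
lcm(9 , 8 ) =72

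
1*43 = 43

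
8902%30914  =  8902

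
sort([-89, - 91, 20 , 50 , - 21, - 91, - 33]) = [ - 91,-91, - 89, -33, - 21, 20,50 ]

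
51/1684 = 51/1684  =  0.03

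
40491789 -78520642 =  - 38028853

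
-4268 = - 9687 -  - 5419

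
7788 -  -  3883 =11671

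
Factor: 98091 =3^4*7^1*173^1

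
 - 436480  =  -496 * 880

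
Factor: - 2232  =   - 2^3 * 3^2 *31^1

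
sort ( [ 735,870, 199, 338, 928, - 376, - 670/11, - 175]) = [ - 376, - 175, - 670/11, 199,  338, 735,870 , 928] 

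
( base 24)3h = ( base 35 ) 2J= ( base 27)38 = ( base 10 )89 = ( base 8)131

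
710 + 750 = 1460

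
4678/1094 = 2339/547 = 4.28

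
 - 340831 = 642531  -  983362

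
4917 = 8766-3849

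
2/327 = 2/327 =0.01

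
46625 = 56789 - 10164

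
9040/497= 18 + 94/497 =18.19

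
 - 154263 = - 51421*3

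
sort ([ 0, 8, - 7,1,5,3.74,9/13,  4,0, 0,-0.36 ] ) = [ - 7,-0.36,0, 0, 0, 9/13,1,3.74, 4, 5, 8] 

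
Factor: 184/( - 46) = -4 = - 2^2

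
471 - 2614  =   - 2143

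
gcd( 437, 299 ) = 23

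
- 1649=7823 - 9472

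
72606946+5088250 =77695196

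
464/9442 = 232/4721 =0.05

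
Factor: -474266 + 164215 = -310051 = - 7^1  *  44293^1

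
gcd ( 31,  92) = 1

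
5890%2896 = 98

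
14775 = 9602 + 5173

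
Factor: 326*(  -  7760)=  - 2529760= - 2^5  *  5^1*97^1* 163^1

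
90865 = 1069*85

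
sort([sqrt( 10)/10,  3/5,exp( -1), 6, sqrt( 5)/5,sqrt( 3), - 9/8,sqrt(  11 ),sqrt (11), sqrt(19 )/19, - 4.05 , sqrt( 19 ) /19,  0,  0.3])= [ - 4.05, - 9/8, 0,  sqrt (19)/19,sqrt( 19)/19, 0.3,sqrt( 10) /10,exp(  -  1 ), sqrt( 5)/5,3/5, sqrt( 3),sqrt( 11),sqrt( 11),6]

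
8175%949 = 583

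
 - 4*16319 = -65276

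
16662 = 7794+8868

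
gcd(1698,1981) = 283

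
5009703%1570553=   298044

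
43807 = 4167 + 39640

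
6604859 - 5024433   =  1580426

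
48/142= 24/71=0.34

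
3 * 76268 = 228804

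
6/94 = 3/47 = 0.06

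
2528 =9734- 7206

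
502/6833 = 502/6833 =0.07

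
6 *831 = 4986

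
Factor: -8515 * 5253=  - 44729295 = -  3^1 * 5^1* 13^1 * 17^1 * 103^1*131^1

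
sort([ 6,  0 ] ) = [ 0, 6] 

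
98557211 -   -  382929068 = 481486279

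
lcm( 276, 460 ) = 1380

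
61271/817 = 61271/817=75.00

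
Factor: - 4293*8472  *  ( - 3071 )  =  111693179016 = 2^3*3^5  *37^1*53^1 * 83^1* 353^1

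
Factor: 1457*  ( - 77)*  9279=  - 1041001731 = - 3^2*7^1*11^1*31^1 * 47^1*1031^1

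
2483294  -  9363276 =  - 6879982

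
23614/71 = 332 + 42/71 = 332.59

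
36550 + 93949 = 130499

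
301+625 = 926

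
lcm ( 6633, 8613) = 577071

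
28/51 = 28/51 = 0.55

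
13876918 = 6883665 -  - 6993253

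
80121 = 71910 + 8211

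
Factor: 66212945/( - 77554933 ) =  - 5^1 * 29^1*71^( - 1 )*571^( - 1 )*1913^( - 1) * 456641^1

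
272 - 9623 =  - 9351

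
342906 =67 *5118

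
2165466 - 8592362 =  - 6426896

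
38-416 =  - 378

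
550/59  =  550/59= 9.32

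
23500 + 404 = 23904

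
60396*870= 52544520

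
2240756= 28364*79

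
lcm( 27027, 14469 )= 1432431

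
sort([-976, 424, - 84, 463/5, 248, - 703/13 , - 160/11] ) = [ - 976,  -  84, - 703/13, - 160/11 , 463/5 , 248, 424] 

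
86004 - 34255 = 51749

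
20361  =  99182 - 78821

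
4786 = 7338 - 2552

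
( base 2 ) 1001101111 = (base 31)k3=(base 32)JF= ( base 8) 1157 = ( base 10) 623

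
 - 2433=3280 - 5713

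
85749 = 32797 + 52952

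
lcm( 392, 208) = 10192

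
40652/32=1270+3/8 = 1270.38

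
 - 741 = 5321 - 6062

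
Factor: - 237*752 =-178224=- 2^4 * 3^1*47^1*79^1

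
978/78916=489/39458=0.01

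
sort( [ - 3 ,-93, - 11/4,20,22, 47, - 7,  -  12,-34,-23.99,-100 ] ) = [  -  100, - 93,- 34, - 23.99, - 12,-7, - 3,-11/4  ,  20,22,47] 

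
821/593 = 821/593 = 1.38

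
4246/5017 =4246/5017=0.85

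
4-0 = 4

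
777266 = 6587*118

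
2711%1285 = 141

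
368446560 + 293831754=662278314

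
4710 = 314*15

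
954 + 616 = 1570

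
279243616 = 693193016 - 413949400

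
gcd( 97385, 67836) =1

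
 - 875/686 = -125/98  =  - 1.28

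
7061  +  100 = 7161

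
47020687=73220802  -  26200115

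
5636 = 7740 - 2104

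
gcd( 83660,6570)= 10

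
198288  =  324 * 612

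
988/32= 30 + 7/8= 30.88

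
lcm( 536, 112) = 7504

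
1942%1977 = 1942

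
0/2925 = 0 = 0.00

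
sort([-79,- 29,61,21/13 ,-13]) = [ - 79  , -29, - 13,21/13,61]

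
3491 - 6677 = -3186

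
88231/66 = 8021/6 = 1336.83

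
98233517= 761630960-663397443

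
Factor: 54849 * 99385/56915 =3^1*11^1*13^1 * 47^1*139^1*389^1*11383^( - 1 ) = 1090233573/11383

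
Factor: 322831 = 449^1 * 719^1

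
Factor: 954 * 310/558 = 2^1*5^1*53^1   =  530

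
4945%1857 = 1231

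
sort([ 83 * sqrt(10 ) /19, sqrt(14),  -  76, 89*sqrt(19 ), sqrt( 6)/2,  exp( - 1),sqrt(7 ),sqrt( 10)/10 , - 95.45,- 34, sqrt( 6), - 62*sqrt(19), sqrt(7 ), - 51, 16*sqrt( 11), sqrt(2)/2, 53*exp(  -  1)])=[ - 62*sqrt(19),  -  95.45, - 76, - 51, - 34, sqrt(10) /10,  exp( - 1), sqrt (2)/2, sqrt( 6) /2, sqrt(6), sqrt(7 ),sqrt( 7), sqrt( 14 ), 83*sqrt(10)/19, 53*exp( - 1),16 * sqrt(11), 89*sqrt(19)] 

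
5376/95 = 56 + 56/95  =  56.59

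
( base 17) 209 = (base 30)JH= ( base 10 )587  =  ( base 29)k7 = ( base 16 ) 24B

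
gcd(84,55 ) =1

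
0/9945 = 0 =0.00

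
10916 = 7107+3809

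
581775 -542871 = 38904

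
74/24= 37/12  =  3.08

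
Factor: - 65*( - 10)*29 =2^1*5^2*13^1 * 29^1=18850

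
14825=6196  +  8629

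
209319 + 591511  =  800830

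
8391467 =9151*917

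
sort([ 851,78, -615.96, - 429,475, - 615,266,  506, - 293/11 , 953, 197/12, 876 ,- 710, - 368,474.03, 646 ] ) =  [-710, - 615.96,-615, - 429, - 368,-293/11 , 197/12,78, 266,474.03, 475,506, 646,851, 876,953] 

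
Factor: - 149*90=-13410 = -  2^1*3^2*5^1 * 149^1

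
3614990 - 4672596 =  - 1057606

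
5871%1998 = 1875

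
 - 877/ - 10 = 87+7/10 = 87.70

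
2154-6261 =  - 4107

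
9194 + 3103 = 12297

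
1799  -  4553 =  - 2754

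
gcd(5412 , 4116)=12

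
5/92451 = 5/92451 = 0.00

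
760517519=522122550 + 238394969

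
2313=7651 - 5338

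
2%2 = 0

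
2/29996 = 1/14998 = 0.00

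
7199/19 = 7199/19 = 378.89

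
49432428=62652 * 789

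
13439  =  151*89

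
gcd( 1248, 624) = 624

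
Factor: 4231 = 4231^1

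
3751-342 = 3409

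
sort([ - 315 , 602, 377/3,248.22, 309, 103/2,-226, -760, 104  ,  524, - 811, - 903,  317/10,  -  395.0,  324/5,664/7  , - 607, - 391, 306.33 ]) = [ - 903,-811, - 760, - 607,-395.0,-391, - 315, - 226,317/10 , 103/2, 324/5,664/7,104, 377/3, 248.22, 306.33,309,  524, 602]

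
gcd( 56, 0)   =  56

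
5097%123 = 54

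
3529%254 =227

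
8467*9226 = 78116542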